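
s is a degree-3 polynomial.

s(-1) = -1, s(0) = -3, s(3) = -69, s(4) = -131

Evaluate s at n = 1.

-11

Write s(n) = an³ + bn² + cn + d; the 4 given values yield a linear system in the 4 coefficients.
Solving, s(n) = -n³ - 3n² - 4n - 3.
Then s(1) = -11.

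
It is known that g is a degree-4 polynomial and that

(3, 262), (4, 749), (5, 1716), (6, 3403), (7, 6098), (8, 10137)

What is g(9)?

First differences: 487, 967, 1687, 2695, 4039. Second differences: 480, 720, 1008, 1344. Third differences: 240, 288, 336. Fourth differences: 48, 48.
Level-4 differences are constant, so g has degree 4.
Fitting a degree-4 polynomial gives g(x) = 2x^4 + 4x³ - 2x² + 3x + 1.
Then g(9) = 15904.

15904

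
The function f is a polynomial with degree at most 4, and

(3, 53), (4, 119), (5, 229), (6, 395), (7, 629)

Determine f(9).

First differences: 66, 110, 166, 234. Second differences: 44, 56, 68. Third differences: 12, 12.
Level-3 differences are constant, so f has degree 3.
Fitting a degree-3 polynomial gives f(k) = 2k³ - 2k² + 6k - 1.
Then f(9) = 1349.

1349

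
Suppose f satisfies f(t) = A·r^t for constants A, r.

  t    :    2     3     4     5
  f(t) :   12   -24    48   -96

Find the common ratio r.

Consecutive ratio: -24/12 = -2, and 48/(-24) = -2, so r = -2.
Then A·(-2)^2 = 12 gives A = 3, and f(t) = 3·(-2)^t.

-2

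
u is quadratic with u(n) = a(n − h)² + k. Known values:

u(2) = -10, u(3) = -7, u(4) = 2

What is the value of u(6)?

38

First differences 3, 9; second difference 6 = 2a, so a = 3.
Expanding, the n-coefficient is −2ah = -6h; matching it to the data gives h = 2, and then k = -10.
So u(n) = 3(n − 2)² − 10.
u(6) = 3·4² − 10 = 38.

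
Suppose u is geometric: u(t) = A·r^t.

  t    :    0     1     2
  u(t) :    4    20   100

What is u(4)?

Consecutive ratio: 20/4 = 5, and 100/20 = 5, so r = 5.
Then A·5^0 = 4 gives A = 4, and u(t) = 4·5^t.
u(4) = 4·5^4 = 2500.

2500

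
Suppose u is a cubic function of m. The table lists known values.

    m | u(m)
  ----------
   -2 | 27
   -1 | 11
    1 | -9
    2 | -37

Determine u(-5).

Write u(m) = am³ + bm² + cm + d; the 4 given values yield a linear system in the 4 coefficients.
Solving, u(m) = -2m³ - 2m² - 8m + 3.
Then u(-5) = 243.

243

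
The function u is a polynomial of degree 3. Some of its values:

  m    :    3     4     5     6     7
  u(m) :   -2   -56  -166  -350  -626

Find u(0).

First differences: -54, -110, -184, -276. Second differences: -56, -74, -92. Third differences: -18, -18.
Level-3 differences are constant, so u has degree 3.
Fitting a degree-3 polynomial gives u(m) = -3m³ + 8m² + m + 4.
Then u(0) = 4.

4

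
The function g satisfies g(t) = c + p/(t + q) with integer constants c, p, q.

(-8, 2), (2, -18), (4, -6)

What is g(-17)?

1

(g(t) − c)(t + q) = p for each data point; the three points give a linear system in c and q, then p follows.
Solving: c = 0, q = -1, p = -18, so g(t) = -18/(t − 1).
Then g(-17) = 0 − 18/(-18) = 1.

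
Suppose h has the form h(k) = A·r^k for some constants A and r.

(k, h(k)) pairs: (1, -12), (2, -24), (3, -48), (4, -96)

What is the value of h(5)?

-192

Consecutive ratio: -24/(-12) = 2, and -48/(-24) = 2, so r = 2.
Then A·2^1 = -12 gives A = -6, and h(k) = -6·2^k.
h(5) = -6·2^5 = -192.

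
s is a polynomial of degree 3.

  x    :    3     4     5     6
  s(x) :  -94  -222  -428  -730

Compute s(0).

2

Write s(x) = ax³ + bx² + cx + d; the 4 given values yield a linear system in the 4 coefficients.
Solving, s(x) = -3x³ - 3x² + 4x + 2.
Then s(0) = 2.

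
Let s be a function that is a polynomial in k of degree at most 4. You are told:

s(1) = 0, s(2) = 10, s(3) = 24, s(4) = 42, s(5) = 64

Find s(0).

-6

Write s(k) = ak^4 + bk³ + ck² + dk + e; the 5 given values yield a linear system in the 5 coefficients.
Solving, the top 2 coefficients vanish, and s(k) = 2k² + 4k - 6.
Then s(0) = -6.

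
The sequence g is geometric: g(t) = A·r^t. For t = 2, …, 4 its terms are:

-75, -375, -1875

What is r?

Consecutive ratio: -375/(-75) = 5, and -1875/(-375) = 5, so r = 5.
Then A·5^2 = -75 gives A = -3, and g(t) = -3·5^t.

5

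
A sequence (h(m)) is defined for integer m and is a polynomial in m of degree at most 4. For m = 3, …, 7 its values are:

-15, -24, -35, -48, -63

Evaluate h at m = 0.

0

First differences: -9, -11, -13, -15. Second differences: -2, -2, -2.
Level-2 differences are constant, so h has degree 2.
Fitting a degree-2 polynomial gives h(m) = -m² - 2m.
Then h(0) = 0.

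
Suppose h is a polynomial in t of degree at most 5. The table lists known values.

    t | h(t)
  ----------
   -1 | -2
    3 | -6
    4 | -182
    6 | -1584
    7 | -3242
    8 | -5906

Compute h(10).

-15644

Write h(t) = at^5 + bt^4 + ct³ + dt² + et + p; the 6 given values yield a linear system in the 6 coefficients.
Solving, the leading coefficient vanishes, and h(t) = -2t^4 + 4t³ + 3t² + 5t + 6.
Then h(10) = -15644.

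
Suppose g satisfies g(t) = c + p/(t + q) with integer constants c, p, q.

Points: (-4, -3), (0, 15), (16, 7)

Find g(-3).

-12

(g(t) − c)(t + q) = p for each data point; the three points give a linear system in c and q, then p follows.
Solving: c = 6, q = 2, p = 18, so g(t) = 6 + 18/(t + 2).
Then g(-3) = 6 + 18/(-1) = -12.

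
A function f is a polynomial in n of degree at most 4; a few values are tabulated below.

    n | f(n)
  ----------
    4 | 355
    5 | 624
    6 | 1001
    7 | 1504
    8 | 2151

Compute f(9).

2960

First differences: 269, 377, 503, 647. Second differences: 108, 126, 144. Third differences: 18, 18.
Level-3 differences are constant, so f has degree 3.
Fitting a degree-3 polynomial gives f(n) = 3n³ + 9n² + 5n - 1.
Then f(9) = 2960.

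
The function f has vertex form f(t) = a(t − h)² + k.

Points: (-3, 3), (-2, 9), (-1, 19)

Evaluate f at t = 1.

First differences 6, 10; second difference 4 = 2a, so a = 2.
Expanding, the t-coefficient is −2ah = -4h; matching it to the data gives h = -4, and then k = 1.
So f(t) = 2(t + 4)² + 1.
f(1) = 2·5² + 1 = 51.

51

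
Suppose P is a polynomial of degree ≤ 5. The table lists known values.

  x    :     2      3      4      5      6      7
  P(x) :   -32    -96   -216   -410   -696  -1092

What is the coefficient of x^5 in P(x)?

0

Write P(x) = ax^5 + bx^4 + cx³ + dx² + ex + p; the 6 given values yield a linear system in the 6 coefficients.
Solving, the top 2 coefficients vanish, and P(x) = -3x³ - x² - 2x.
The coefficient of x^5 is 0.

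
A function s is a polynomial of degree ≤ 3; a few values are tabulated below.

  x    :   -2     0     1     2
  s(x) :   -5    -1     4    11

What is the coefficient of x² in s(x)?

Write s(x) = ax³ + bx² + cx + d; the 4 given values yield a linear system in the 4 coefficients.
Solving, the leading coefficient vanishes, and s(x) = x² + 4x - 1.
The coefficient of x² is 1.

1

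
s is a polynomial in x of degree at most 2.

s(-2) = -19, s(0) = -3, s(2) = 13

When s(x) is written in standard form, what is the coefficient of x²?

0

Write s(x) = ax² + bx + c; the 3 given values yield a linear system in the 3 coefficients.
Solving, the leading coefficient vanishes, and s(x) = 8x - 3.
The coefficient of x² is 0.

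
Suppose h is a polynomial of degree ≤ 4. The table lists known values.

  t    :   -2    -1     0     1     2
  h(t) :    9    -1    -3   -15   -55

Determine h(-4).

125

First differences: -10, -2, -12, -40. Second differences: 8, -10, -28. Third differences: -18, -18.
Level-3 differences are constant, so h has degree 3.
Fitting a degree-3 polynomial gives h(t) = -3t³ - 5t² - 4t - 3.
Then h(-4) = 125.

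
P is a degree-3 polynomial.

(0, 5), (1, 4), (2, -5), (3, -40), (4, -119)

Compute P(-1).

16

First differences: -1, -9, -35, -79. Second differences: -8, -26, -44. Third differences: -18, -18.
Level-3 differences are constant, so P has degree 3.
Fitting a degree-3 polynomial gives P(k) = -3k³ + 5k² - 3k + 5.
Then P(-1) = 16.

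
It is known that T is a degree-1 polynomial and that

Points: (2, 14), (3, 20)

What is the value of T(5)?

32

Write T(m) = am + b; the 2 given values yield a linear system in the 2 coefficients.
Solving, T(m) = 6m + 2.
Then T(5) = 32.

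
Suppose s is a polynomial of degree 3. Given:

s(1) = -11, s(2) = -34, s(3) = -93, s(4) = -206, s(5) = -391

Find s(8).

-1558

First differences: -23, -59, -113, -185. Second differences: -36, -54, -72. Third differences: -18, -18.
Level-3 differences are constant, so s has degree 3.
Fitting a degree-3 polynomial gives s(x) = -3x³ - 2x - 6.
Then s(8) = -1558.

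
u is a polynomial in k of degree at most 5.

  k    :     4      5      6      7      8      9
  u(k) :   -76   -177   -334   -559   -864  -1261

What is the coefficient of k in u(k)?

3

First differences: -101, -157, -225, -305, -397. Second differences: -56, -68, -80, -92. Third differences: -12, -12, -12.
Level-3 differences are constant, so u has degree 3.
Fitting a degree-3 polynomial gives u(k) = -2k³ + 2k² + 3k + 8.
The coefficient of k is 3.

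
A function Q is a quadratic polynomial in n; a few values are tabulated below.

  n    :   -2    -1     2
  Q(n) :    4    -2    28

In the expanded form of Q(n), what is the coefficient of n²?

Write Q(n) = an² + bn + c; the 3 given values yield a linear system in the 3 coefficients.
Solving, Q(n) = 4n² + 6n.
The coefficient of n² is 4.

4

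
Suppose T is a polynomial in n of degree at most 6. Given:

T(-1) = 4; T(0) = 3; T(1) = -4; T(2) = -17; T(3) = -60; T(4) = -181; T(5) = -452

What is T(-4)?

-389

First differences: -1, -7, -13, -43, -121, -271. Second differences: -6, -6, -30, -78, -150. Third differences: 0, -24, -48, -72. Fourth differences: -24, -24, -24.
Level-4 differences are constant, so T has degree 4.
Fitting a degree-4 polynomial gives T(n) = -n^4 + 2n³ - 2n² - 6n + 3.
Then T(-4) = -389.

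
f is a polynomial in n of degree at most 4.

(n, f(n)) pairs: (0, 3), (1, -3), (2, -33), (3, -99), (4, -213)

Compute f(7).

-963

Write f(n) = an^4 + bn³ + cn² + dn + e; the 5 given values yield a linear system in the 5 coefficients.
Solving, the leading coefficient vanishes, and f(n) = -2n³ - 6n² + 2n + 3.
Then f(7) = -963.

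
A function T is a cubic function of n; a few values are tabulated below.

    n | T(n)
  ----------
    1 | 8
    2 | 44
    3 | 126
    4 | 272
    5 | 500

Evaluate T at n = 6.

Write T(n) = an³ + bn² + cn + d; the 5 given values yield a linear system in the 4 coefficients.
Solving, T(n) = 3n³ + 5n².
Then T(6) = 828.

828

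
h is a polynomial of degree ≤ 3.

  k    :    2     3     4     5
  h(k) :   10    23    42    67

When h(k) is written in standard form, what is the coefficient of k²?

3

First differences: 13, 19, 25. Second differences: 6, 6.
Level-2 differences are constant, so h has degree 2.
Fitting a degree-2 polynomial gives h(k) = 3k² - 2k + 2.
The coefficient of k² is 3.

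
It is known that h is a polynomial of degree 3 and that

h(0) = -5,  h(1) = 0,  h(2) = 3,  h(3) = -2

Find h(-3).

28

Write h(x) = ax³ + bx² + cx + d; the 4 given values yield a linear system in the 4 coefficients.
Solving, h(x) = -x³ + 2x² + 4x - 5.
Then h(-3) = 28.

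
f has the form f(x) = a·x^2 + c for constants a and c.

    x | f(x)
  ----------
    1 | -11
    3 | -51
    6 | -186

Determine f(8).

-326

From f(1) = -11 and f(3) = -51: 1a + c = -11 and 9a + c = -51.
Subtracting: 8a = -40, so a = -5; then c = -11 − (-5)·1 = -6.
So f(x) = -5x² − 6, and f(8) = -326.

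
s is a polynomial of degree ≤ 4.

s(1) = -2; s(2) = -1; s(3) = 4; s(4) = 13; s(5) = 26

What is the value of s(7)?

64

First differences: 1, 5, 9, 13. Second differences: 4, 4, 4.
Level-2 differences are constant, so s has degree 2.
Fitting a degree-2 polynomial gives s(x) = 2x² - 5x + 1.
Then s(7) = 64.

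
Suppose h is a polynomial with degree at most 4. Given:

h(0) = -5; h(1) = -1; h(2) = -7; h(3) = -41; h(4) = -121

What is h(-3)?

103

First differences: 4, -6, -34, -80. Second differences: -10, -28, -46. Third differences: -18, -18.
Level-3 differences are constant, so h has degree 3.
Fitting a degree-3 polynomial gives h(t) = -3t³ + 4t² + 3t - 5.
Then h(-3) = 103.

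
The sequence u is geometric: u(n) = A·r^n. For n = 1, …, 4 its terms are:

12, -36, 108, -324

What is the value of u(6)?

-2916

Consecutive ratio: -36/12 = -3, and 108/(-36) = -3, so r = -3.
Then A·(-3)^1 = 12 gives A = -4, and u(n) = -4·(-3)^n.
u(6) = -4·(-3)^6 = -2916.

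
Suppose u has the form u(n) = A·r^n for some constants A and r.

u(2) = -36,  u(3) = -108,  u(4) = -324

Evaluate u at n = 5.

Consecutive ratio: -108/(-36) = 3, and -324/(-108) = 3, so r = 3.
Then A·3^2 = -36 gives A = -4, and u(n) = -4·3^n.
u(5) = -4·3^5 = -972.

-972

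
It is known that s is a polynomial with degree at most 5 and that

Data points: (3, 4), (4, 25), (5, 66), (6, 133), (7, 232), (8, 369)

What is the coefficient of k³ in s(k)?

1

Write s(k) = ak^5 + bk^4 + ck³ + dk² + ek + p; the 6 given values yield a linear system in the 6 coefficients.
Solving, the top 2 coefficients vanish, and s(k) = k³ - 2k² - 2k + 1.
The coefficient of k³ is 1.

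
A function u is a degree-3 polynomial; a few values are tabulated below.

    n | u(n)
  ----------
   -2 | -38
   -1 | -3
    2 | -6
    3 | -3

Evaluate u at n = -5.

-419

Write u(n) = an³ + bn² + cn + d; the 4 given values yield a linear system in the 4 coefficients.
Solving, u(n) = 2n³ - 7n² + 6.
Then u(-5) = -419.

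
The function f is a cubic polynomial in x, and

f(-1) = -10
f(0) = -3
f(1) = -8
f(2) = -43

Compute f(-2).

Write f(x) = ax³ + bx² + cx + d; the 4 given values yield a linear system in the 4 coefficients.
Solving, f(x) = -3x³ - 6x² + 4x - 3.
Then f(-2) = -11.

-11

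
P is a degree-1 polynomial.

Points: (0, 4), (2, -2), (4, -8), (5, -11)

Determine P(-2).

10

Write P(m) = am + b; the 4 given values yield a linear system in the 2 coefficients.
Solving, P(m) = -3m + 4.
Then P(-2) = 10.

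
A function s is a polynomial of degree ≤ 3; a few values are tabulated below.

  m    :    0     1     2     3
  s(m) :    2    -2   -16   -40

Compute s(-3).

Write s(m) = am³ + bm² + cm + d; the 4 given values yield a linear system in the 4 coefficients.
Solving, the leading coefficient vanishes, and s(m) = -5m² + m + 2.
Then s(-3) = -46.

-46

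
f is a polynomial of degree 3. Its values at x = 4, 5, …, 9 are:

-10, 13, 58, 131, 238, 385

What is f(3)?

First differences: 23, 45, 73, 107, 147. Second differences: 22, 28, 34, 40. Third differences: 6, 6, 6.
Level-3 differences are constant, so f has degree 3.
Fitting a degree-3 polynomial gives f(x) = x³ - 4x² - 2x - 2.
Then f(3) = -17.

-17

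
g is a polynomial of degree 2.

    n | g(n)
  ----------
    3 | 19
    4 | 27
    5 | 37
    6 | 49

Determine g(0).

First differences: 8, 10, 12. Second differences: 2, 2.
Level-2 differences are constant, so g has degree 2.
Fitting a degree-2 polynomial gives g(n) = n² + n + 7.
Then g(0) = 7.

7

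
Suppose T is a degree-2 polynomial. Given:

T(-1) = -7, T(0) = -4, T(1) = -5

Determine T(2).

-10

Write T(n) = an² + bn + c; the 3 given values yield a linear system in the 3 coefficients.
Solving, T(n) = -2n² + n - 4.
Then T(2) = -10.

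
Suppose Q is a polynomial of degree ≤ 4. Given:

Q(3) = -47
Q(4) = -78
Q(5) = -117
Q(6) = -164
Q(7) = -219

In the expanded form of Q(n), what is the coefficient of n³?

First differences: -31, -39, -47, -55. Second differences: -8, -8, -8.
Level-2 differences are constant, so Q has degree 2.
Fitting a degree-2 polynomial gives Q(n) = -4n² - 3n - 2.
The coefficient of n³ is 0.

0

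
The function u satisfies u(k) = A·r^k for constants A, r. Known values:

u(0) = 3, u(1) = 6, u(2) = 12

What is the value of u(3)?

Consecutive ratio: 6/3 = 2, and 12/6 = 2, so r = 2.
Then A·2^0 = 3 gives A = 3, and u(k) = 3·2^k.
u(3) = 3·2^3 = 24.

24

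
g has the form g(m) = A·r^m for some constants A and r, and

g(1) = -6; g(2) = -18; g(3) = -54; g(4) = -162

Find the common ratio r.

Consecutive ratio: -18/(-6) = 3, and -54/(-18) = 3, so r = 3.
Then A·3^1 = -6 gives A = -2, and g(m) = -2·3^m.

3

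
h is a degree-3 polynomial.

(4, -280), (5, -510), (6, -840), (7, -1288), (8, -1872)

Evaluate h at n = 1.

First differences: -230, -330, -448, -584. Second differences: -100, -118, -136. Third differences: -18, -18.
Level-3 differences are constant, so h has degree 3.
Fitting a degree-3 polynomial gives h(n) = -3n³ - 5n² - 2n.
Then h(1) = -10.

-10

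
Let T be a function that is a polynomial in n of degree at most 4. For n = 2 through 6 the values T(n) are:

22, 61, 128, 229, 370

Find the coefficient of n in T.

First differences: 39, 67, 101, 141. Second differences: 28, 34, 40. Third differences: 6, 6.
Level-3 differences are constant, so T has degree 3.
Fitting a degree-3 polynomial gives T(n) = n³ + 5n² - 5n + 4.
The coefficient of n is -5.

-5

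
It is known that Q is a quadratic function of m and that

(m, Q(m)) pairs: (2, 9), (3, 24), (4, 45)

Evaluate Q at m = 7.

144

Write Q(m) = am² + bm + c; the 3 given values yield a linear system in the 3 coefficients.
Solving, Q(m) = 3m² - 3.
Then Q(7) = 144.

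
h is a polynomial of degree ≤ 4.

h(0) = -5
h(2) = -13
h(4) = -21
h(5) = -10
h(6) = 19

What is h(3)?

Write h(k) = ak^4 + bk³ + ck² + dk + e; the 5 given values yield a linear system in the 5 coefficients.
Solving, the leading coefficient vanishes, and h(k) = k³ - 6k² + 4k - 5.
Then h(3) = -20.

-20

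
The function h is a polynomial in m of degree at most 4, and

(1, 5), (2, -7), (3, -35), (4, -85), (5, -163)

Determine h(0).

7

First differences: -12, -28, -50, -78. Second differences: -16, -22, -28. Third differences: -6, -6.
Level-3 differences are constant, so h has degree 3.
Fitting a degree-3 polynomial gives h(m) = -m³ - 2m² + m + 7.
Then h(0) = 7.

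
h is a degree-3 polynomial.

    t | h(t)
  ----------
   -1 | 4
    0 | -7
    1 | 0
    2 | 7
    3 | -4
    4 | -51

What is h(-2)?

Write h(t) = at³ + bt² + ct + d; the 6 given values yield a linear system in the 4 coefficients.
Solving, h(t) = -3t³ + 9t² + t - 7.
Then h(-2) = 51.

51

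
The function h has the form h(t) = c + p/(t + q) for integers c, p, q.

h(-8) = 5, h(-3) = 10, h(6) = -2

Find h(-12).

4

(h(t) − c)(t + q) = p for each data point; the three points give a linear system in c and q, then p follows.
Solving: c = 2, q = 0, p = -24, so h(t) = 2 − 24/(t + 0).
Then h(-12) = 2 − 24/(-12) = 4.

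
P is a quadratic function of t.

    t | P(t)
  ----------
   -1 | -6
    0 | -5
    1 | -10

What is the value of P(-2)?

Write P(t) = at² + bt + c; the 3 given values yield a linear system in the 3 coefficients.
Solving, P(t) = -3t² - 2t - 5.
Then P(-2) = -13.

-13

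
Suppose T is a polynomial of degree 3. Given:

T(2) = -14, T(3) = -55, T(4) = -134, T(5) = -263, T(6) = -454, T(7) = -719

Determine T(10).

-2078

Write T(n) = an³ + bn² + cn + d; the 6 given values yield a linear system in the 4 coefficients.
Solving, T(n) = -2n³ - n² + 2n + 2.
Then T(10) = -2078.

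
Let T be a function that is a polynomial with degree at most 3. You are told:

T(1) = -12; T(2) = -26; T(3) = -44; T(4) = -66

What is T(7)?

-156

Write T(m) = am³ + bm² + cm + d; the 4 given values yield a linear system in the 4 coefficients.
Solving, the leading coefficient vanishes, and T(m) = -2m² - 8m - 2.
Then T(7) = -156.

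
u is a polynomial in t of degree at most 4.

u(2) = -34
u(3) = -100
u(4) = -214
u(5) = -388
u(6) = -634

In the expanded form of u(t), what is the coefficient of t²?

-6

First differences: -66, -114, -174, -246. Second differences: -48, -60, -72. Third differences: -12, -12.
Level-3 differences are constant, so u has degree 3.
Fitting a degree-3 polynomial gives u(t) = -2t³ - 6t² + 2t + 2.
The coefficient of t² is -6.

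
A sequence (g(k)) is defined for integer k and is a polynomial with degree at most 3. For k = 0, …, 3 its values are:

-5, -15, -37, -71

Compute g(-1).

-7

First differences: -10, -22, -34. Second differences: -12, -12.
Level-2 differences are constant, so g has degree 2.
Fitting a degree-2 polynomial gives g(k) = -6k² - 4k - 5.
Then g(-1) = -7.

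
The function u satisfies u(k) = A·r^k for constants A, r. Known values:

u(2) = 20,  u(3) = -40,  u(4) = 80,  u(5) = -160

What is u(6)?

Consecutive ratio: -40/20 = -2, and 80/(-40) = -2, so r = -2.
Then A·(-2)^2 = 20 gives A = 5, and u(k) = 5·(-2)^k.
u(6) = 5·(-2)^6 = 320.

320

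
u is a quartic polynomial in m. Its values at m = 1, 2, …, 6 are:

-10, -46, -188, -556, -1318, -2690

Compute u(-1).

First differences: -36, -142, -368, -762, -1372. Second differences: -106, -226, -394, -610. Third differences: -120, -168, -216. Fourth differences: -48, -48.
Level-4 differences are constant, so u has degree 4.
Fitting a degree-4 polynomial gives u(m) = -2m^4 - 3m² + 3m - 8.
Then u(-1) = -16.

-16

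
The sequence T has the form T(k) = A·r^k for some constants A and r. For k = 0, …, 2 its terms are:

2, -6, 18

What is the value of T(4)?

162

Consecutive ratio: -6/2 = -3, and 18/(-6) = -3, so r = -3.
Then A·(-3)^0 = 2 gives A = 2, and T(k) = 2·(-3)^k.
T(4) = 2·(-3)^4 = 162.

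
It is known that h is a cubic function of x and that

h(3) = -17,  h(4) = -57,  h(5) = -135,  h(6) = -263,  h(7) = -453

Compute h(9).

First differences: -40, -78, -128, -190. Second differences: -38, -50, -62. Third differences: -12, -12.
Level-3 differences are constant, so h has degree 3.
Fitting a degree-3 polynomial gives h(x) = -2x³ + 5x² - x - 5.
Then h(9) = -1067.

-1067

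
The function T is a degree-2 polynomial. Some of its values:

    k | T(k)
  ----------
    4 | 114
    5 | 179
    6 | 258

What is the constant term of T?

-6

Write T(k) = ak² + bk + c; the 3 given values yield a linear system in the 3 coefficients.
Solving, T(k) = 7k² + 2k - 6.
The constant term is T(0) = -6.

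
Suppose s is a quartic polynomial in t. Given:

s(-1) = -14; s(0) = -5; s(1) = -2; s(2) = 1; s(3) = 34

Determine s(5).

430

Write s(t) = at^4 + bt³ + ct² + dt + e; the 5 given values yield a linear system in the 5 coefficients.
Solving, s(t) = t^4 - t³ - 4t² + 7t - 5.
Then s(5) = 430.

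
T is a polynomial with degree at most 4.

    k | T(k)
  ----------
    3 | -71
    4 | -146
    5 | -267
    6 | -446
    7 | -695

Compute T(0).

First differences: -75, -121, -179, -249. Second differences: -46, -58, -70. Third differences: -12, -12.
Level-3 differences are constant, so T has degree 3.
Fitting a degree-3 polynomial gives T(k) = -2k³ + k² - 8k - 2.
Then T(0) = -2.

-2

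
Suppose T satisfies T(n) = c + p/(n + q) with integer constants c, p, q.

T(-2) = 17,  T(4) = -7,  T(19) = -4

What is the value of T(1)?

(T(n) − c)(n + q) = p for each data point; the three points give a linear system in c and q, then p follows.
Solving: c = -3, q = 1, p = -20, so T(n) = -3 − 20/(n + 1).
Then T(1) = -3 − 20/2 = -13.

-13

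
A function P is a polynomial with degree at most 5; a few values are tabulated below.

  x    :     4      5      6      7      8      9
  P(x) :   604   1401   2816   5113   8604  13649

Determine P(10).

20656

Write P(x) = ax^5 + bx^4 + cx³ + dx² + ex + p; the 6 given values yield a linear system in the 6 coefficients.
Solving, the leading coefficient vanishes, and P(x) = 2x^4 + 7x² - 4x - 4.
Then P(10) = 20656.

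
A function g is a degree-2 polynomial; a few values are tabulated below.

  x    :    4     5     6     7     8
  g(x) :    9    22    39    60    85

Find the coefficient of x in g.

-5

First differences: 13, 17, 21, 25. Second differences: 4, 4, 4.
Level-2 differences are constant, so g has degree 2.
Fitting a degree-2 polynomial gives g(x) = 2x² - 5x - 3.
The coefficient of x is -5.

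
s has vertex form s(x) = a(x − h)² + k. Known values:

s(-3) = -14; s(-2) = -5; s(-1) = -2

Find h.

-1

First differences 9, 3; second difference -6 = 2a, so a = -3.
Expanding, the x-coefficient is −2ah = 6h; matching it to the data gives h = -1, and then k = -2.
So s(x) = -3(x + 1)² − 2.
Hence h = -1.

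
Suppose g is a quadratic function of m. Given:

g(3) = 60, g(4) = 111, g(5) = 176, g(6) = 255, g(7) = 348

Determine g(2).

Write g(m) = am² + bm + c; the 5 given values yield a linear system in the 3 coefficients.
Solving, g(m) = 7m² + 2m - 9.
Then g(2) = 23.

23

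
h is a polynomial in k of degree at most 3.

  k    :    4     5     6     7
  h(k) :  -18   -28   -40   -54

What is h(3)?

First differences: -10, -12, -14. Second differences: -2, -2.
Level-2 differences are constant, so h has degree 2.
Fitting a degree-2 polynomial gives h(k) = -k² - k + 2.
Then h(3) = -10.

-10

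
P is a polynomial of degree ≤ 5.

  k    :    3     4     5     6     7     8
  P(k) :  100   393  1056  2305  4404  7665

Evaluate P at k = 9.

12448

Write P(k) = ak^5 + bk^4 + ck³ + dk² + ek + p; the 6 given values yield a linear system in the 6 coefficients.
Solving, the leading coefficient vanishes, and P(k) = 2k^4 - 9k² + 6k + 1.
Then P(9) = 12448.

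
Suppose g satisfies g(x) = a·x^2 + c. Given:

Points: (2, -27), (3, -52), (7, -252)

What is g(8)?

-327

From g(2) = -27 and g(3) = -52: 4a + c = -27 and 9a + c = -52.
Subtracting: 5a = -25, so a = -5; then c = -27 − (-5)·4 = -7.
So g(x) = -5x² − 7, and g(8) = -327.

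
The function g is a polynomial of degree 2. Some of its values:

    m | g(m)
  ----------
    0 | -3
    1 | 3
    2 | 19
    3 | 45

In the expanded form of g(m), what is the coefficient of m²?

5

Write g(m) = am² + bm + c; the 4 given values yield a linear system in the 3 coefficients.
Solving, g(m) = 5m² + m - 3.
The coefficient of m² is 5.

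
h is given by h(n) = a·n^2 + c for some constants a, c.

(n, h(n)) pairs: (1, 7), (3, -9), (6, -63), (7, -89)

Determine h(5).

-41

From h(1) = 7 and h(3) = -9: 1a + c = 7 and 9a + c = -9.
Subtracting: 8a = -16, so a = -2; then c = 7 − (-2)·1 = 9.
So h(n) = -2n² + 9, and h(5) = -41.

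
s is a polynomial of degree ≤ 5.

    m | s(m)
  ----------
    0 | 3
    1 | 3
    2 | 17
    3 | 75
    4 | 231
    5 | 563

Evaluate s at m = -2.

45

Write s(m) = am^5 + bm^4 + cm³ + dm² + em + p; the 6 given values yield a linear system in the 6 coefficients.
Solving, the leading coefficient vanishes, and s(m) = m^4 - m³ + 3m² - 3m + 3.
Then s(-2) = 45.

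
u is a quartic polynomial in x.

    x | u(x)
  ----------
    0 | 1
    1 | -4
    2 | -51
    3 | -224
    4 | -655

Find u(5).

Write u(x) = ax^4 + bx³ + cx² + dx + e; the 5 given values yield a linear system in the 5 coefficients.
Solving, u(x) = -2x^4 - 2x³ - x² + 1.
Then u(5) = -1524.

-1524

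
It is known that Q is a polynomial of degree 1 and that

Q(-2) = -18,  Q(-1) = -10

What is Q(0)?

Write Q(n) = an + b; the 2 given values yield a linear system in the 2 coefficients.
Solving, Q(n) = 8n - 2.
The constant term is Q(0) = -2.

-2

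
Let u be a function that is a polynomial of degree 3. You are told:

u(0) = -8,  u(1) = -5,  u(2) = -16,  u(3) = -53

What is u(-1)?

Write u(n) = an³ + bn² + cn + d; the 4 given values yield a linear system in the 4 coefficients.
Solving, u(n) = -2n³ - n² + 6n - 8.
Then u(-1) = -13.

-13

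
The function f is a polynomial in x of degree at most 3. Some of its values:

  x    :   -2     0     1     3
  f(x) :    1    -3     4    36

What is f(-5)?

Write f(x) = ax³ + bx² + cx + d; the 4 given values yield a linear system in the 4 coefficients.
Solving, the leading coefficient vanishes, and f(x) = 3x² + 4x - 3.
Then f(-5) = 52.

52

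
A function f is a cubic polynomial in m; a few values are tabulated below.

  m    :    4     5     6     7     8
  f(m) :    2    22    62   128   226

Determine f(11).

772

Write f(m) = am³ + bm² + cm + d; the 5 given values yield a linear system in the 4 coefficients.
Solving, f(m) = m³ - 5m² + 4m + 2.
Then f(11) = 772.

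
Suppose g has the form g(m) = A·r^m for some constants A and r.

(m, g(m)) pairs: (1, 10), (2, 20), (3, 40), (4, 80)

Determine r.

2

Consecutive ratio: 20/10 = 2, and 40/20 = 2, so r = 2.
Then A·2^1 = 10 gives A = 5, and g(m) = 5·2^m.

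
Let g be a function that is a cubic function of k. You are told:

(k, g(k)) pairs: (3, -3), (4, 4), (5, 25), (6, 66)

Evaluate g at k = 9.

369

Write g(k) = ak³ + bk² + ck + d; the 4 given values yield a linear system in the 4 coefficients.
Solving, g(k) = k³ - 5k² + 5k.
Then g(9) = 369.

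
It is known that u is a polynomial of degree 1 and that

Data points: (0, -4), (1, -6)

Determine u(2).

-8

Write u(m) = am + b; the 2 given values yield a linear system in the 2 coefficients.
Solving, u(m) = -2m - 4.
Then u(2) = -8.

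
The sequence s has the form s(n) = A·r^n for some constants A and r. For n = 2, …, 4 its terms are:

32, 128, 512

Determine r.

4

Consecutive ratio: 128/32 = 4, and 512/128 = 4, so r = 4.
Then A·4^2 = 32 gives A = 2, and s(n) = 2·4^n.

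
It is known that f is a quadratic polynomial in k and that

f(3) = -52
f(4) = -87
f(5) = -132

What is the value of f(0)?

Write f(k) = ak² + bk + c; the 3 given values yield a linear system in the 3 coefficients.
Solving, f(k) = -5k² - 7.
Then f(0) = -7.

-7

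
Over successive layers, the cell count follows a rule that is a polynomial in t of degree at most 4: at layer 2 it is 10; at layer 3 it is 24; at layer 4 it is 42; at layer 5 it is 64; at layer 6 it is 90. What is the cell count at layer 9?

Write the value at t as h(t).
First differences: 14, 18, 22, 26. Second differences: 4, 4, 4.
Level-2 differences are constant, so h has degree 2.
Fitting a degree-2 polynomial gives h(t) = 2t² + 4t - 6.
Then h(9) = 192.

192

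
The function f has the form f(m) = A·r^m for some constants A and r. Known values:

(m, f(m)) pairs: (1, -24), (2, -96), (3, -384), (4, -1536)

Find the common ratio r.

4

Consecutive ratio: -96/(-24) = 4, and -384/(-96) = 4, so r = 4.
Then A·4^1 = -24 gives A = -6, and f(m) = -6·4^m.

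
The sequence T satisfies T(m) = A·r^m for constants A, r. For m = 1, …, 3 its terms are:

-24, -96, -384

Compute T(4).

Consecutive ratio: -96/(-24) = 4, and -384/(-96) = 4, so r = 4.
Then A·4^1 = -24 gives A = -6, and T(m) = -6·4^m.
T(4) = -6·4^4 = -1536.

-1536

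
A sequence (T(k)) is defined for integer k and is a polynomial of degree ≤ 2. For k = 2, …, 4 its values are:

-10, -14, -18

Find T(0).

-2

First differences: -4, -4.
Level-1 differences are constant, so T has degree 1.
Fitting a degree-1 polynomial gives T(k) = -4k - 2.
Then T(0) = -2.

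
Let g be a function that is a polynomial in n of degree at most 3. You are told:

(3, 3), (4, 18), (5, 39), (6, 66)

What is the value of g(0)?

-6

First differences: 15, 21, 27. Second differences: 6, 6.
Level-2 differences are constant, so g has degree 2.
Fitting a degree-2 polynomial gives g(n) = 3n² - 6n - 6.
Then g(0) = -6.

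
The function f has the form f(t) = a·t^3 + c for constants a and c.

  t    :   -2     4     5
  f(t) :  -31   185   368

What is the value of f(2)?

17

From f(-2) = -31 and f(4) = 185: -8a + c = -31 and 64a + c = 185.
Subtracting: 72a = 216, so a = 3; then c = -31 − 3·(-8) = -7.
So f(t) = 3t³ − 7, and f(2) = 17.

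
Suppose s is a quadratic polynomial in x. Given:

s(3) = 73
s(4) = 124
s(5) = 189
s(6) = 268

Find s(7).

361

Write s(x) = ax² + bx + c; the 4 given values yield a linear system in the 3 coefficients.
Solving, s(x) = 7x² + 2x + 4.
Then s(7) = 361.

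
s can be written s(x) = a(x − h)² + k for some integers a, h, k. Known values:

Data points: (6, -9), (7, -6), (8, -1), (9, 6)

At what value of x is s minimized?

5

First differences 3, 5, 7; second difference 2 = 2a, so a = 1.
Expanding, the x-coefficient is −2ah = -2h; matching it to the data gives h = 5, and then k = -10.
So s(x) = 1(x − 5)² − 10.
Hence h = 5.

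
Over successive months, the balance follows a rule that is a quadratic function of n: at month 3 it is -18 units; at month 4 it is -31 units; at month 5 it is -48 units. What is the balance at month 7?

Write the value at n as Q(n).
Write Q(n) = an² + bn + c; the 3 given values yield a linear system in the 3 coefficients.
Solving, Q(n) = -2n² + n - 3.
Then Q(7) = -94.

-94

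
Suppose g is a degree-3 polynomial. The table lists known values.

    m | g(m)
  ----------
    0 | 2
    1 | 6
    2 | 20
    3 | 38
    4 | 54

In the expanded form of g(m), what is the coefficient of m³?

-1

First differences: 4, 14, 18, 16. Second differences: 10, 4, -2. Third differences: -6, -6.
Level-3 differences are constant, so g has degree 3.
Fitting a degree-3 polynomial gives g(m) = -m³ + 8m² - 3m + 2.
The coefficient of m³ is -1.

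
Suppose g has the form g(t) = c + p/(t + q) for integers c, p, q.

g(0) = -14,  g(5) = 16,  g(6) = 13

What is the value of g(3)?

(g(t) − c)(t + q) = p for each data point; the three points give a linear system in c and q, then p follows.
Solving: c = 4, q = -2, p = 36, so g(t) = 4 + 36/(t − 2).
Then g(3) = 4 + 36/1 = 40.

40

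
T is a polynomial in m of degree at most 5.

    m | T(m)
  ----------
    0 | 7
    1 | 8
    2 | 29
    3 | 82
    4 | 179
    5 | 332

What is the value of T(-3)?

First differences: 1, 21, 53, 97, 153. Second differences: 20, 32, 44, 56. Third differences: 12, 12, 12.
Level-3 differences are constant, so T has degree 3.
Fitting a degree-3 polynomial gives T(m) = 2m³ + 4m² - 5m + 7.
Then T(-3) = 4.

4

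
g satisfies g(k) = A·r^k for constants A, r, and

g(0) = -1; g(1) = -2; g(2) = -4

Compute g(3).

Consecutive ratio: -2/(-1) = 2, and -4/(-2) = 2, so r = 2.
Then A·2^0 = -1 gives A = -1, and g(k) = -1·2^k.
g(3) = -1·2^3 = -8.

-8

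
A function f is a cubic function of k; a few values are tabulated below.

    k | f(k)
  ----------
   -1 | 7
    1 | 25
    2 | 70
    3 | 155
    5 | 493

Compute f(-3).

Write f(k) = ak³ + bk² + ck + d; the 5 given values yield a linear system in the 4 coefficients.
Solving, f(k) = 2k³ + 8k² + 7k + 8.
Then f(-3) = 5.

5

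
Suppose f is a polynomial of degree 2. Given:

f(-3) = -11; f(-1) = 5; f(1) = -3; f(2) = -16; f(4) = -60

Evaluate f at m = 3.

Write f(m) = am² + bm + c; the 5 given values yield a linear system in the 3 coefficients.
Solving, f(m) = -3m² - 4m + 4.
Then f(3) = -35.

-35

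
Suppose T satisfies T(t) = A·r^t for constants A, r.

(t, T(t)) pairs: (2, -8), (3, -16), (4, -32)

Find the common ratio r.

Consecutive ratio: -16/(-8) = 2, and -32/(-16) = 2, so r = 2.
Then A·2^2 = -8 gives A = -2, and T(t) = -2·2^t.

2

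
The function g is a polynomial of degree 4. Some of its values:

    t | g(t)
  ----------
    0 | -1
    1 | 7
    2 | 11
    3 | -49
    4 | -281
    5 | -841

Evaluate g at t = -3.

Write g(t) = at^4 + bt³ + ct² + dt + e; the 6 given values yield a linear system in the 5 coefficients.
Solving, g(t) = -2t^4 + 2t³ + 6t² + 2t - 1.
Then g(-3) = -169.

-169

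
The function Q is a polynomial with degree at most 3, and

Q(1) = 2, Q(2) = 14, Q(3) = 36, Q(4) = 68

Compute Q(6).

162

First differences: 12, 22, 32. Second differences: 10, 10.
Level-2 differences are constant, so Q has degree 2.
Fitting a degree-2 polynomial gives Q(n) = 5n² - 3n.
Then Q(6) = 162.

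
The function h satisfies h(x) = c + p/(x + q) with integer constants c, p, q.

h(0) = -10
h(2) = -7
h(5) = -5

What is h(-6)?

(h(x) − c)(x + q) = p for each data point; the three points give a linear system in c and q, then p follows.
Solving: c = -1, q = 4, p = -36, so h(x) = -1 − 36/(x + 4).
Then h(-6) = -1 − 36/(-2) = 17.

17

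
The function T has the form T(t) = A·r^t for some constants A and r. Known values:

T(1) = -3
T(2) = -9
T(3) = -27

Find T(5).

-243

Consecutive ratio: -9/(-3) = 3, and -27/(-9) = 3, so r = 3.
Then A·3^1 = -3 gives A = -1, and T(t) = -1·3^t.
T(5) = -1·3^5 = -243.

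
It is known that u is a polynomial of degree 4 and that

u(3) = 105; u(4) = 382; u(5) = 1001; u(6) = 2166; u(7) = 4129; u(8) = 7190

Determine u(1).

First differences: 277, 619, 1165, 1963, 3061. Second differences: 342, 546, 798, 1098. Third differences: 204, 252, 300. Fourth differences: 48, 48.
Level-4 differences are constant, so u has degree 4.
Fitting a degree-4 polynomial gives u(m) = 2m^4 - 2m³ + m² - 6m + 6.
Then u(1) = 1.

1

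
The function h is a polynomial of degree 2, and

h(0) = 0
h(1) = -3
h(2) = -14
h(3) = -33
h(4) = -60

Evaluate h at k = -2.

Write h(k) = ak² + bk + c; the 5 given values yield a linear system in the 3 coefficients.
Solving, h(k) = -4k² + k.
Then h(-2) = -18.

-18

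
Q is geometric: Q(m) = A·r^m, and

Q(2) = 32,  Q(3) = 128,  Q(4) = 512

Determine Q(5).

2048

Consecutive ratio: 128/32 = 4, and 512/128 = 4, so r = 4.
Then A·4^2 = 32 gives A = 2, and Q(m) = 2·4^m.
Q(5) = 2·4^5 = 2048.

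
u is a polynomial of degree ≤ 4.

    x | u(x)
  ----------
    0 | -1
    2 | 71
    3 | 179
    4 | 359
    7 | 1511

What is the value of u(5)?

629

Write u(x) = ax^4 + bx³ + cx² + dx + e; the 5 given values yield a linear system in the 5 coefficients.
Solving, the leading coefficient vanishes, and u(x) = 3x³ + 9x² + 6x - 1.
Then u(5) = 629.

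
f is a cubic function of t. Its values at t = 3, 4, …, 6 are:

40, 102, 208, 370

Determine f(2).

10

Write f(t) = at³ + bt² + ct + d; the 4 given values yield a linear system in the 4 coefficients.
Solving, f(t) = 2t³ - 2t² + 2t - 2.
Then f(2) = 10.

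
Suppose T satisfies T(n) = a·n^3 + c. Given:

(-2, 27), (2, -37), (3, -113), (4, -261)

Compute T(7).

From T(-2) = 27 and T(2) = -37: -8a + c = 27 and 8a + c = -37.
Subtracting: 16a = -64, so a = -4; then c = 27 − (-4)·(-8) = -5.
So T(n) = -4n³ − 5, and T(7) = -1377.

-1377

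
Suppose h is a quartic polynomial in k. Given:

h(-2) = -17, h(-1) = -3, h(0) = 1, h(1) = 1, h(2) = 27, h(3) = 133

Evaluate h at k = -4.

Write h(k) = ak^4 + bk³ + ck² + dk + e; the 6 given values yield a linear system in the 5 coefficients.
Solving, h(k) = k^4 + 3k³ - 3k² - k + 1.
Then h(-4) = 21.

21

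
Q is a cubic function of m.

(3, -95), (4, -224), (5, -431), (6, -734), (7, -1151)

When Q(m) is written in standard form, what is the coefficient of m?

First differences: -129, -207, -303, -417. Second differences: -78, -96, -114. Third differences: -18, -18.
Level-3 differences are constant, so Q has degree 3.
Fitting a degree-3 polynomial gives Q(m) = -3m³ - 3m² + 3m + 4.
The coefficient of m is 3.

3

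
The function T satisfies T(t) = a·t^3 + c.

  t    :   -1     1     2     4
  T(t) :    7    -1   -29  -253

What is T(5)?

From T(-1) = 7 and T(1) = -1: -1a + c = 7 and 1a + c = -1.
Subtracting: 2a = -8, so a = -4; then c = 7 − (-4)·(-1) = 3.
So T(t) = -4t³ + 3, and T(5) = -497.

-497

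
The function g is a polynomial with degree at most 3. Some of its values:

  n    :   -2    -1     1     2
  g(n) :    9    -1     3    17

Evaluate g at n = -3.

27

Write g(n) = an³ + bn² + cn + d; the 4 given values yield a linear system in the 4 coefficients.
Solving, the leading coefficient vanishes, and g(n) = 4n² + 2n - 3.
Then g(-3) = 27.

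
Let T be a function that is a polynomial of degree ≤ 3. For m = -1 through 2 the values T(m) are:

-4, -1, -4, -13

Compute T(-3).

First differences: 3, -3, -9. Second differences: -6, -6.
Level-2 differences are constant, so T has degree 2.
Fitting a degree-2 polynomial gives T(m) = -3m² - 1.
Then T(-3) = -28.

-28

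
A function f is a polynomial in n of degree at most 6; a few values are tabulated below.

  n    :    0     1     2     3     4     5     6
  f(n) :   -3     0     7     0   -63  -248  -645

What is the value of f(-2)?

First differences: 3, 7, -7, -63, -185, -397. Second differences: 4, -14, -56, -122, -212. Third differences: -18, -42, -66, -90. Fourth differences: -24, -24, -24.
Level-4 differences are constant, so f has degree 4.
Fitting a degree-4 polynomial gives f(n) = -n^4 + 3n³ + n - 3.
Then f(-2) = -45.

-45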